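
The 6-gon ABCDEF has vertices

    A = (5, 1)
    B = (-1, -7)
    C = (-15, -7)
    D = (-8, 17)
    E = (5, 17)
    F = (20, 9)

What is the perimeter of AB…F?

|AB| = √((-6)² + (-8)²) = √100 = 10
|BC| = √((-14)² + (0)²) = √196 = 14
|CD| = √((7)² + (24)²) = √625 = 25
|DE| = √((13)² + (0)²) = √169 = 13
|EF| = √((15)² + (-8)²) = √289 = 17
|FA| = √((-15)² + (-8)²) = √289 = 17
Perimeter = 10 + 14 + 25 + 13 + 17 + 17 = 96.

96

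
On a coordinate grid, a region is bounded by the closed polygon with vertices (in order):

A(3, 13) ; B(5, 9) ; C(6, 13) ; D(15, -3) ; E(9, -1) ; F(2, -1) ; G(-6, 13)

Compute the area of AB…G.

Σ = (-38) + (11) + (-213) + (12) + (-7) + (20) + (-117) = -332
Area = |Σ|/2 = 166.

166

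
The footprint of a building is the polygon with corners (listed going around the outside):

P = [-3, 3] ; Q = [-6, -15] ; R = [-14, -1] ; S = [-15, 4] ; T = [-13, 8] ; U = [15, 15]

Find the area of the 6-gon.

Apply the shoelace (surveyor's) formula: 2A = Σ (x_i·y_{i+1} − x_{i+1}·y_i), indices taken mod 6.
Σ = (63) + (-204) + (-71) + (-68) + (-315) + (90) = -505
Area = |Σ|/2 = 252.5.

252.5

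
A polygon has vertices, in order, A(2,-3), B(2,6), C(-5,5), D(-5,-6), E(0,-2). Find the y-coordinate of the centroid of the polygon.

113/127

Apply the surveyor's formula. First the cross-terms c_i = x_i·y_{i+1} − x_{i+1}·y_i:
  18, 40, 55, 10, 4  ⇒  2A = 127, A = 63.5.
Then Σ (y_i + y_{i+1})·c_i = 339, so ȳ = 339 / (6·63.5) = 113/127.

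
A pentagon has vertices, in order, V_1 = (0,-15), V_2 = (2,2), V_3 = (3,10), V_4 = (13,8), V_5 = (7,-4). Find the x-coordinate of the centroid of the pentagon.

1487/275

Apply the surveyor's formula. First the cross-terms c_i = x_i·y_{i+1} − x_{i+1}·y_i:
  30, 14, -106, -108, -105  ⇒  2A = -275, A = -137.5.
Then Σ (x_i + x_{i+1})·c_i = -4461, so x̄ = -4461 / (6·(-137.5)) = 1487/275.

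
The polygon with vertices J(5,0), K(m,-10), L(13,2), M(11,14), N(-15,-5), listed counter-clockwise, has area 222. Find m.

Write out the shoelace sum; only the two edges meeting at K involve m:
2·Area = [(5·(-10) − m·0) + (m·2 − 13·(-10))] + 340
       = 2·m + 420 = 444
⇒ m = 12.

12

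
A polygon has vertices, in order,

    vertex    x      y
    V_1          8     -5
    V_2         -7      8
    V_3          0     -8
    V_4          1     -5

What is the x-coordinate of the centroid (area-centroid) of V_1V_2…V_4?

Apply Gauss's area formula. First the cross-terms c_i = x_i·y_{i+1} − x_{i+1}·y_i:
  29, 56, 8, 35  ⇒  2A = 128, A = 64.
Then Σ (x_i + x_{i+1})·c_i = -40, so x̄ = -40 / (6·64) = -5/48.

-5/48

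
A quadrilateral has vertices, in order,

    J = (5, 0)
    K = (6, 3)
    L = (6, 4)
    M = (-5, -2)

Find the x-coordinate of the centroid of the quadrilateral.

Apply the surveyor's formula. First the cross-terms c_i = x_i·y_{i+1} − x_{i+1}·y_i:
  15, 6, 8, 10  ⇒  2A = 39, A = 19.5.
Then Σ (x_i + x_{i+1})·c_i = 245, so x̄ = 245 / (6·19.5) = 245/117.

245/117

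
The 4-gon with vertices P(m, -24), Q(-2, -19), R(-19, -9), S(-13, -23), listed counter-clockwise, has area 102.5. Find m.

The doubled signed area Σ (x_i y_{i+1} − x_{i+1} y_i) is linear in m.
With m=0 it equals 241; the coefficient of m is 4 (from the two edges through P).
So 4·m + 241 = 2·102.5 = 205 ⇒ m = -9.

-9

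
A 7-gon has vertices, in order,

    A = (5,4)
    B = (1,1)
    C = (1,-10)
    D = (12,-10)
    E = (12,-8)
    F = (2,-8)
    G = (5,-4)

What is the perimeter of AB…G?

|AB| = √((-4)² + (-3)²) = √25 = 5
|BC| = √((0)² + (-11)²) = √121 = 11
|CD| = √((11)² + (0)²) = √121 = 11
|DE| = √((0)² + (2)²) = √4 = 2
|EF| = √((-10)² + (0)²) = √100 = 10
|FG| = √((3)² + (4)²) = √25 = 5
|GA| = √((0)² + (8)²) = √64 = 8
Perimeter = 5 + 11 + 11 + 2 + 10 + 5 + 8 = 52.

52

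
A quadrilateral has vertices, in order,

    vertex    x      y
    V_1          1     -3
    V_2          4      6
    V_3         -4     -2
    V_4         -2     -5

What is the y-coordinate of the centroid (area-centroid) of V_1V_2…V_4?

Apply the shoelace (surveyor's) formula. First the cross-terms c_i = x_i·y_{i+1} − x_{i+1}·y_i:
  18, 16, 16, 11  ⇒  2A = 61, A = 30.5.
Then Σ (y_i + y_{i+1})·c_i = -82, so ȳ = -82 / (6·30.5) = -82/183.

-82/183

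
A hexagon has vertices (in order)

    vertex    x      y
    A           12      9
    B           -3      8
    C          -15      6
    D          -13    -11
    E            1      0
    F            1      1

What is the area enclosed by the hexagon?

Σ = (123) + (102) + (243) + (11) + (1) + (-3) = 477
Area = |Σ|/2 = 238.5.

238.5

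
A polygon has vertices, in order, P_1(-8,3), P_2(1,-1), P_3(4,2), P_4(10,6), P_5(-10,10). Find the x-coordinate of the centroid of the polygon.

-283/225

Apply Gauss's area formula. First the cross-terms c_i = x_i·y_{i+1} − x_{i+1}·y_i:
  5, 6, 4, 160, 50  ⇒  2A = 225, A = 112.5.
Then Σ (x_i + x_{i+1})·c_i = -849, so x̄ = -849 / (6·112.5) = -283/225.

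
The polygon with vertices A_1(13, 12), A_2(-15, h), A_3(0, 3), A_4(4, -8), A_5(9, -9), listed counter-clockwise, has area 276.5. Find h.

The doubled signed area Σ (x_i y_{i+1} − x_{i+1} y_i) is linear in h.
With h=0 it equals 384; the coefficient of h is 13 (from the two edges through A_2).
So 13·h + 384 = 2·276.5 = 553 ⇒ h = 13.

13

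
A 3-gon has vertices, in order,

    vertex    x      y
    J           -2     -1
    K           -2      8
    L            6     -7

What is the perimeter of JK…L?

36

|JK| = √((0)² + (9)²) = √81 = 9
|KL| = √((8)² + (-15)²) = √289 = 17
|LJ| = √((-8)² + (6)²) = √100 = 10
Perimeter = 9 + 17 + 10 = 36.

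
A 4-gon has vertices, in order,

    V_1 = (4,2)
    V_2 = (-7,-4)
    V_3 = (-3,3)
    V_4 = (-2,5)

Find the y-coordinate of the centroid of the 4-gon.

Apply the shoelace formula. First the cross-terms c_i = x_i·y_{i+1} − x_{i+1}·y_i:
  -2, -33, -9, -24  ⇒  2A = -68, A = -34.
Then Σ (y_i + y_{i+1})·c_i = -203, so ȳ = -203 / (6·(-34)) = 203/204.

203/204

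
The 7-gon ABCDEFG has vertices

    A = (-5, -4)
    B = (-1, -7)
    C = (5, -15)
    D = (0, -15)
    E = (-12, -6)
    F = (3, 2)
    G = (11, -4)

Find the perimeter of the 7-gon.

|AB| = √((4)² + (-3)²) = √25 = 5
|BC| = √((6)² + (-8)²) = √100 = 10
|CD| = √((-5)² + (0)²) = √25 = 5
|DE| = √((-12)² + (9)²) = √225 = 15
|EF| = √((15)² + (8)²) = √289 = 17
|FG| = √((8)² + (-6)²) = √100 = 10
|GA| = √((-16)² + (0)²) = √256 = 16
Perimeter = 5 + 10 + 5 + 15 + 17 + 10 + 16 = 78.

78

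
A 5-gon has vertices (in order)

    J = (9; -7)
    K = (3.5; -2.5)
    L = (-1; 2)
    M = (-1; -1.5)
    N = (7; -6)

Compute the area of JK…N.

J→K: (9)(-2.5) − (3.5)(-7) = 2
K→L: (3.5)(2) − (-1)(-2.5) = 4.5
L→M: (-1)(-1.5) − (-1)(2) = 3.5
M→N: (-1)(-6) − (7)(-1.5) = 16.5
N→J: (7)(-7) − (9)(-6) = 5
Σ = 31.5
Area = |Σ|/2 = 15.75.

15.75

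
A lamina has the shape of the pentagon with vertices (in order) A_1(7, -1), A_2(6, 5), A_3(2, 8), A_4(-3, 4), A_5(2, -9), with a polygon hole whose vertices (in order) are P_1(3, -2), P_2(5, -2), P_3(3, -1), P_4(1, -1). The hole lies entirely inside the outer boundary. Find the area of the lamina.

93.5

Outer boundary:
Apply the surveyor's formula: 2A = Σ (x_i·y_{i+1} − x_{i+1}·y_i), indices taken mod 5.
Σ = (41) + (38) + (32) + (19) + (61) = 191
Area = |Σ|/2 = 95.5.
Hole:
Σ = (4) + (1) + (-2) + (1) = 4
Area = |Σ|/2 = 2.
Net area = 95.5 − 2 = 93.5.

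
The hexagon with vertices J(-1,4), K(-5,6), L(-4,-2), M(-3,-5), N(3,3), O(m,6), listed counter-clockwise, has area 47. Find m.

Write out the shoelace sum; only the two edges meeting at O involve m:
2·Area = [(3·6 − m·3) + (m·4 − (-1)·6)] + 68
       = 1·m + 92 = 94
⇒ m = 2.

2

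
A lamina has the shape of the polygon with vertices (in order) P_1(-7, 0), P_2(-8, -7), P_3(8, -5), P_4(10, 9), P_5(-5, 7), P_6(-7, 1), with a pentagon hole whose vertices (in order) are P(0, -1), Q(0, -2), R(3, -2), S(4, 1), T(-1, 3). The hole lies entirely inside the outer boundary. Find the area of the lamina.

Outer boundary:
Apply Gauss's area formula: 2A = Σ (x_i·y_{i+1} − x_{i+1}·y_i), indices taken mod 6.
Cross-terms: 49, 96, 122, 115, 44, 7  ⇒  Σ = 433
Area = |Σ|/2 = 216.5.
Hole:
Cross-terms: 0, 6, 11, 13, 1  ⇒  Σ = 31
Area = |Σ|/2 = 15.5.
Net area = 216.5 − 15.5 = 201.

201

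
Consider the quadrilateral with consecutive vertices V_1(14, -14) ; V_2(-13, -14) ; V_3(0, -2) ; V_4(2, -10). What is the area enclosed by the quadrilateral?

Apply the shoelace formula: 2A = Σ (x_i·y_{i+1} − x_{i+1}·y_i), indices taken mod 4.
Σ = (-378) + (26) + (4) + (112) = -236
Area = |Σ|/2 = 118.

118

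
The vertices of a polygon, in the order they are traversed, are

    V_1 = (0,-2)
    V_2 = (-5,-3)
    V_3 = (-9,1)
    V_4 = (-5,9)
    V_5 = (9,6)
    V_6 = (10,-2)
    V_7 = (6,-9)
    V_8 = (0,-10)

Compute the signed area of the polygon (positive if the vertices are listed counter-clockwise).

Cross-terms: -10, -32, -76, -111, -78, -78, -60, 0  ⇒  Σ = -445
Signed area = Σ/2 = -222.5 (negative ⇒ clockwise traversal).

-222.5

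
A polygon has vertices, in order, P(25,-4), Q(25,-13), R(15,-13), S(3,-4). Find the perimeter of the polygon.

56

|PQ| = √((0)² + (-9)²) = √81 = 9
|QR| = √((-10)² + (0)²) = √100 = 10
|RS| = √((-12)² + (9)²) = √225 = 15
|SP| = √((22)² + (0)²) = √484 = 22
Perimeter = 9 + 10 + 15 + 22 = 56.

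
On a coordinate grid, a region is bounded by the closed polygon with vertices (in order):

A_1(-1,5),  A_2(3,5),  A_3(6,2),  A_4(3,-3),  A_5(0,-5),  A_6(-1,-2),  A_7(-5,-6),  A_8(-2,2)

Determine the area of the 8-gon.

Apply Gauss's area formula: 2A = Σ (x_i·y_{i+1} − x_{i+1}·y_i), indices taken mod 8.
A_1→A_2: (-1)(5) − (3)(5) = -20
A_2→A_3: (3)(2) − (6)(5) = -24
A_3→A_4: (6)(-3) − (3)(2) = -24
A_4→A_5: (3)(-5) − (0)(-3) = -15
A_5→A_6: (0)(-2) − (-1)(-5) = -5
A_6→A_7: (-1)(-6) − (-5)(-2) = -4
A_7→A_8: (-5)(2) − (-2)(-6) = -22
A_8→A_1: (-2)(5) − (-1)(2) = -8
Σ = -122
Area = |Σ|/2 = 61.

61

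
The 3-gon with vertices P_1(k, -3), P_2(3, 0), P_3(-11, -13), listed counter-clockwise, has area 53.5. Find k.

8

The doubled signed area Σ (x_i y_{i+1} − x_{i+1} y_i) is linear in k.
With k=0 it equals 3; the coefficient of k is 13 (from the two edges through P_1).
So 13·k + 3 = 2·53.5 = 107 ⇒ k = 8.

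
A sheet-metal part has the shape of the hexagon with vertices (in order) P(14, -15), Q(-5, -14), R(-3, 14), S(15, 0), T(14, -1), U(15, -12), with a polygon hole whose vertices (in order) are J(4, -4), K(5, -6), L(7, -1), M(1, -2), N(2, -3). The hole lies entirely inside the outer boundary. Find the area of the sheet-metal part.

396.5

Outer boundary:
Apply the surveyor's formula: 2A = Σ (x_i·y_{i+1} − x_{i+1}·y_i), indices taken mod 6.
P→Q: (14)(-14) − (-5)(-15) = -271
Q→R: (-5)(14) − (-3)(-14) = -112
R→S: (-3)(0) − (15)(14) = -210
S→T: (15)(-1) − (14)(0) = -15
T→U: (14)(-12) − (15)(-1) = -153
U→P: (15)(-15) − (14)(-12) = -57
Σ = -818
Area = |Σ|/2 = 409.
Hole:
Apply Gauss's area formula: 2A = Σ (x_i·y_{i+1} − x_{i+1}·y_i), indices taken mod 5.
Σ = (-4) + (37) + (-13) + (1) + (4) = 25
Area = |Σ|/2 = 12.5.
Net area = 409 − 12.5 = 396.5.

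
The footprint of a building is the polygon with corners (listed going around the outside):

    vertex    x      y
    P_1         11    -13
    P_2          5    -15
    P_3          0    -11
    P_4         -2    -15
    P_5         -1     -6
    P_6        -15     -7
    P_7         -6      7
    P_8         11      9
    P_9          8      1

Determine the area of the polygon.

Σ = (-100) + (-55) + (-22) + (-3) + (-83) + (-147) + (-131) + (-61) + (-115) = -717
Area = |Σ|/2 = 358.5.

358.5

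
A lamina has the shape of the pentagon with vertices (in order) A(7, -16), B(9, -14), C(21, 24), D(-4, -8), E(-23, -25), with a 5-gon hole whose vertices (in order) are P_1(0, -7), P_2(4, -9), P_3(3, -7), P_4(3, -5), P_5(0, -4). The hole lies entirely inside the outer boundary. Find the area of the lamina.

461

Outer boundary:
Cross-terms: 46, 510, -72, -84, 543  ⇒  Σ = 943
Area = |Σ|/2 = 471.5.
Hole:
P_1→P_2: (0)(-9) − (4)(-7) = 28
P_2→P_3: (4)(-7) − (3)(-9) = -1
P_3→P_4: (3)(-5) − (3)(-7) = 6
P_4→P_5: (3)(-4) − (0)(-5) = -12
P_5→P_1: (0)(-7) − (0)(-4) = 0
Σ = 21
Area = |Σ|/2 = 10.5.
Net area = 471.5 − 10.5 = 461.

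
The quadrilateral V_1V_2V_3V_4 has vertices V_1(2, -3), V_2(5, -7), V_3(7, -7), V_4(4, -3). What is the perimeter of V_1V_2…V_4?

|V_1V_2| = √((3)² + (-4)²) = √25 = 5
|V_2V_3| = √((2)² + (0)²) = √4 = 2
|V_3V_4| = √((-3)² + (4)²) = √25 = 5
|V_4V_1| = √((-2)² + (0)²) = √4 = 2
Perimeter = 5 + 2 + 5 + 2 = 14.

14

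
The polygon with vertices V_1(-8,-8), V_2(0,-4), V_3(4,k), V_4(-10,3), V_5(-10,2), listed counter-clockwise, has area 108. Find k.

5

The doubled signed area Σ (x_i y_{i+1} − x_{i+1} y_i) is linear in k.
With k=0 it equals 166; the coefficient of k is 10 (from the two edges through V_3).
So 10·k + 166 = 2·108 = 216 ⇒ k = 5.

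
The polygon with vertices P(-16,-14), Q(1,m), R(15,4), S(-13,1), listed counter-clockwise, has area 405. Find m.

-17

Write out the shoelace sum; only the two edges meeting at Q involve m:
2·Area = [((-16)·m − 1·(-14)) + (1·4 − 15·m)] + 265
       = -31·m + 283 = 810
⇒ m = -17.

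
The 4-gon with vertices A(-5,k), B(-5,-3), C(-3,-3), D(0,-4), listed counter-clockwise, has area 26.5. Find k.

The doubled signed area Σ (x_i y_{i+1} − x_{i+1} y_i) is linear in k.
With k=0 it equals 13; the coefficient of k is 5 (from the two edges through A).
So 5·k + 13 = 2·26.5 = 53 ⇒ k = 8.

8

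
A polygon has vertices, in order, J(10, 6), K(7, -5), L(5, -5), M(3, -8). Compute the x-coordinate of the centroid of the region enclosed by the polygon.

Apply Gauss's area formula. First the cross-terms c_i = x_i·y_{i+1} − x_{i+1}·y_i:
  -92, -10, -25, 98  ⇒  2A = -29, A = -14.5.
Then Σ (x_i + x_{i+1})·c_i = -610, so x̄ = -610 / (6·(-14.5)) = 610/87.

610/87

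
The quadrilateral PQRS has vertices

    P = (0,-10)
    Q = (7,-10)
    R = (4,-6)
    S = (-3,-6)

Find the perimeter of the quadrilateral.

|PQ| = √((7)² + (0)²) = √49 = 7
|QR| = √((-3)² + (4)²) = √25 = 5
|RS| = √((-7)² + (0)²) = √49 = 7
|SP| = √((3)² + (-4)²) = √25 = 5
Perimeter = 7 + 5 + 7 + 5 = 24.

24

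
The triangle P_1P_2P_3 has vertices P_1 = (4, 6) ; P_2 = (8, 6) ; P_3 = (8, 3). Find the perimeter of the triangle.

|P_1P_2| = √((4)² + (0)²) = √16 = 4
|P_2P_3| = √((0)² + (-3)²) = √9 = 3
|P_3P_1| = √((-4)² + (3)²) = √25 = 5
Perimeter = 4 + 3 + 5 = 12.

12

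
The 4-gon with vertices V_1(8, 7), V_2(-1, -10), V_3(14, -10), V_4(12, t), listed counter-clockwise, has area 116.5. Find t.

Write out the shoelace sum; only the two edges meeting at V_4 involve t:
2·Area = [(14·t − 12·(-10)) + (12·7 − 8·t)] + 77
       = 6·t + 281 = 233
⇒ t = -8.

-8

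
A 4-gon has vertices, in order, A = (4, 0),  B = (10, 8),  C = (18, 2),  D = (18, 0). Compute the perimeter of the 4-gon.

|AB| = √((6)² + (8)²) = √100 = 10
|BC| = √((8)² + (-6)²) = √100 = 10
|CD| = √((0)² + (-2)²) = √4 = 2
|DA| = √((-14)² + (0)²) = √196 = 14
Perimeter = 10 + 10 + 2 + 14 = 36.

36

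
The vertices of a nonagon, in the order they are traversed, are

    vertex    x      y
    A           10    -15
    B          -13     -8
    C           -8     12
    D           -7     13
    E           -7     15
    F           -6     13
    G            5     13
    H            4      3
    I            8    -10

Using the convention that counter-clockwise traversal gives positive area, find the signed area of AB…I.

Apply the shoelace (surveyor's) formula: 2A = Σ (x_i·y_{i+1} − x_{i+1}·y_i), indices taken mod 9.
Σ = (-275) + (-220) + (-20) + (-14) + (-1) + (-143) + (-37) + (-64) + (-20) = -794
Signed area = Σ/2 = -397 (negative ⇒ clockwise traversal).

-397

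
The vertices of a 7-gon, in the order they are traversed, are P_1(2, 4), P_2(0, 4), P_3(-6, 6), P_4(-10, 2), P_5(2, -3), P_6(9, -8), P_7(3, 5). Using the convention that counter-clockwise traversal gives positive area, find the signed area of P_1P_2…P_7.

Apply the surveyor's formula: 2A = Σ (x_i·y_{i+1} − x_{i+1}·y_i), indices taken mod 7.
Σ = (8) + (24) + (48) + (26) + (11) + (69) + (2) = 188
Signed area = Σ/2 = 94 (positive ⇒ counter-clockwise traversal).

94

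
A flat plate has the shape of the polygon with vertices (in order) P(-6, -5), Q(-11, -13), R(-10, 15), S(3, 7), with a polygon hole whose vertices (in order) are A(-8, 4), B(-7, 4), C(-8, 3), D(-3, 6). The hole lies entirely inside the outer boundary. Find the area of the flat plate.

178

Outer boundary:
Apply the shoelace formula: 2A = Σ (x_i·y_{i+1} − x_{i+1}·y_i), indices taken mod 4.
Cross-terms: 23, -295, -115, 27  ⇒  Σ = -360
Area = |Σ|/2 = 180.
Hole:
Apply the shoelace formula: 2A = Σ (x_i·y_{i+1} − x_{i+1}·y_i), indices taken mod 4.
Σ = (-4) + (11) + (-39) + (36) = 4
Area = |Σ|/2 = 2.
Net area = 180 − 2 = 178.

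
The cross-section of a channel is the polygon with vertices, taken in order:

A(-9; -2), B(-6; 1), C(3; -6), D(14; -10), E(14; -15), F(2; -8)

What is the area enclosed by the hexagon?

Σ = (-21) + (33) + (54) + (-70) + (-82) + (-76) = -162
Area = |Σ|/2 = 81.

81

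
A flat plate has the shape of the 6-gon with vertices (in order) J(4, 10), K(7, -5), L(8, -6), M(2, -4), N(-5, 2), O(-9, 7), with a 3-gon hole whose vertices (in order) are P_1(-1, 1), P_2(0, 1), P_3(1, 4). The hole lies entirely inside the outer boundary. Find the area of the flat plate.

Outer boundary:
Apply Gauss's area formula: 2A = Σ (x_i·y_{i+1} − x_{i+1}·y_i), indices taken mod 6.
Σ = (-90) + (-2) + (-20) + (-16) + (-17) + (-118) = -263
Area = |Σ|/2 = 131.5.
Hole:
Σ = (-1) + (-1) + (5) = 3
Area = |Σ|/2 = 1.5.
Net area = 131.5 − 1.5 = 130.

130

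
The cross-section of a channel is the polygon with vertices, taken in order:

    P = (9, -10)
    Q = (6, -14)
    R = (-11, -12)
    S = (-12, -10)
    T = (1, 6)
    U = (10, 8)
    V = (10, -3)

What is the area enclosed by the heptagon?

Σ = (-66) + (-226) + (-34) + (-62) + (-52) + (-110) + (-73) = -623
Area = |Σ|/2 = 311.5.

311.5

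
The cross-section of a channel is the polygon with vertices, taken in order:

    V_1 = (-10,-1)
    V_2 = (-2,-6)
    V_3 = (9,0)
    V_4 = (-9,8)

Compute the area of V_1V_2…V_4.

136.5

Apply the surveyor's formula: 2A = Σ (x_i·y_{i+1} − x_{i+1}·y_i), indices taken mod 4.
Σ = (58) + (54) + (72) + (89) = 273
Area = |Σ|/2 = 136.5.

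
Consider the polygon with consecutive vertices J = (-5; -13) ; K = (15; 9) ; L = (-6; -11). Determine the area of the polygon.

Apply the shoelace (surveyor's) formula: 2A = Σ (x_i·y_{i+1} − x_{i+1}·y_i), indices taken mod 3.
Σ = (150) + (-111) + (23) = 62
Area = |Σ|/2 = 31.

31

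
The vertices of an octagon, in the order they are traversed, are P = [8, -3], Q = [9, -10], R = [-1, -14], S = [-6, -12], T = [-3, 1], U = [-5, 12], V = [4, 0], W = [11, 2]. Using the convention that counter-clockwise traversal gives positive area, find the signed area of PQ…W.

-211.5

Apply Gauss's area formula: 2A = Σ (x_i·y_{i+1} − x_{i+1}·y_i), indices taken mod 8.
Σ = (-53) + (-136) + (-72) + (-42) + (-31) + (-48) + (8) + (-49) = -423
Signed area = Σ/2 = -211.5 (negative ⇒ clockwise traversal).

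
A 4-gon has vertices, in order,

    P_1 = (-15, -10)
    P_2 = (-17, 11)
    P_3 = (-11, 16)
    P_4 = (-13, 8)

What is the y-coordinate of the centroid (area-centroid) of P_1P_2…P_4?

Apply the surveyor's formula. First the cross-terms c_i = x_i·y_{i+1} − x_{i+1}·y_i:
  -335, -151, 120, 250  ⇒  2A = -116, A = -58.
Then Σ (y_i + y_{i+1})·c_i = -2032, so ȳ = -2032 / (6·(-58)) = 508/87.

508/87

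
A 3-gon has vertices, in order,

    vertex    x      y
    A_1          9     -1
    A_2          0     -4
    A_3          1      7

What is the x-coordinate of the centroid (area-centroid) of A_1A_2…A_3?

Apply the shoelace formula. First the cross-terms c_i = x_i·y_{i+1} − x_{i+1}·y_i:
  -36, 4, -64  ⇒  2A = -96, A = -48.
Then Σ (x_i + x_{i+1})·c_i = -960, so x̄ = -960 / (6·(-48)) = 10/3.

10/3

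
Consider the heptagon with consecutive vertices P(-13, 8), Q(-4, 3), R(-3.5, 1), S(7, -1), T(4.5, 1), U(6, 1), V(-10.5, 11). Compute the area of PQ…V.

Apply the shoelace (surveyor's) formula: 2A = Σ (x_i·y_{i+1} − x_{i+1}·y_i), indices taken mod 7.
Σ = (-7) + (6.5) + (-3.5) + (11.5) + (-1.5) + (76.5) + (59) = 141.5
Area = |Σ|/2 = 70.75.

70.75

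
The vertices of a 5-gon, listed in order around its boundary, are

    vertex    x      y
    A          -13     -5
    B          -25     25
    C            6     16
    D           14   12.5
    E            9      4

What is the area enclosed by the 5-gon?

Cross-terms: -450, -550, -149, -56.5, 7  ⇒  Σ = -1198.5
Area = |Σ|/2 = 599.25.

599.25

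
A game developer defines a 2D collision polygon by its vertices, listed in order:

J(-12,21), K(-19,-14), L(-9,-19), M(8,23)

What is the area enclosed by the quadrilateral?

Apply Gauss's area formula: 2A = Σ (x_i·y_{i+1} − x_{i+1}·y_i), indices taken mod 4.
Σ = (567) + (235) + (-55) + (444) = 1191
Area = |Σ|/2 = 595.5.

595.5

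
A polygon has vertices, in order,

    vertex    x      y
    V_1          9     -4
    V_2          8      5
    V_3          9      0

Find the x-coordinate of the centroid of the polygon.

26/3

Apply the surveyor's formula. First the cross-terms c_i = x_i·y_{i+1} − x_{i+1}·y_i:
  77, -45, -36  ⇒  2A = -4, A = -2.
Then Σ (x_i + x_{i+1})·c_i = -104, so x̄ = -104 / (6·(-2)) = 26/3.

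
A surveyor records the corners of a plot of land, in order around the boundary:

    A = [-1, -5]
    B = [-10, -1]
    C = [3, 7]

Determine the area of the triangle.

62

Σ = (-49) + (-67) + (-8) = -124
Area = |Σ|/2 = 62.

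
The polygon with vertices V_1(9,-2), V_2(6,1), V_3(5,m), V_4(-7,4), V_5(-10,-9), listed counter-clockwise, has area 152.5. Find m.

5

The doubled signed area Σ (x_i y_{i+1} − x_{i+1} y_i) is linear in m.
With m=0 it equals 240; the coefficient of m is 13 (from the two edges through V_3).
So 13·m + 240 = 2·152.5 = 305 ⇒ m = 5.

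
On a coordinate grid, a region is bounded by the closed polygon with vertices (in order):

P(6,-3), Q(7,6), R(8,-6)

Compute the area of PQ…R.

Apply the surveyor's formula: 2A = Σ (x_i·y_{i+1} − x_{i+1}·y_i), indices taken mod 3.
Σ = (57) + (-90) + (12) = -21
Area = |Σ|/2 = 10.5.

10.5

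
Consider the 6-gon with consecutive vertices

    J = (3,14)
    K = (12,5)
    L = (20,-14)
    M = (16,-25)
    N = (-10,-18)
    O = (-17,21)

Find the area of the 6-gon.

1026

J→K: (3)(5) − (12)(14) = -153
K→L: (12)(-14) − (20)(5) = -268
L→M: (20)(-25) − (16)(-14) = -276
M→N: (16)(-18) − (-10)(-25) = -538
N→O: (-10)(21) − (-17)(-18) = -516
O→J: (-17)(14) − (3)(21) = -301
Σ = -2052
Area = |Σ|/2 = 1026.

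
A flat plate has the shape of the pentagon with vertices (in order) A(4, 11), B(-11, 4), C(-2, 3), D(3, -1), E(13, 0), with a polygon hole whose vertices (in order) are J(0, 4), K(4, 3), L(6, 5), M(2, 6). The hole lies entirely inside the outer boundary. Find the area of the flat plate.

120.5

Outer boundary:
Apply Gauss's area formula: 2A = Σ (x_i·y_{i+1} − x_{i+1}·y_i), indices taken mod 5.
Cross-terms: 137, -25, -7, 13, 143  ⇒  Σ = 261
Area = |Σ|/2 = 130.5.
Hole:
Apply the surveyor's formula: 2A = Σ (x_i·y_{i+1} − x_{i+1}·y_i), indices taken mod 4.
Σ = (-16) + (2) + (26) + (8) = 20
Area = |Σ|/2 = 10.
Net area = 130.5 − 10 = 120.5.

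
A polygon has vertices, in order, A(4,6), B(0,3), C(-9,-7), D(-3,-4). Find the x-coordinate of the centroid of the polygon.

Apply Gauss's area formula. First the cross-terms c_i = x_i·y_{i+1} − x_{i+1}·y_i:
  12, 27, 15, -2  ⇒  2A = 52, A = 26.
Then Σ (x_i + x_{i+1})·c_i = -377, so x̄ = -377 / (6·26) = -29/12.

-29/12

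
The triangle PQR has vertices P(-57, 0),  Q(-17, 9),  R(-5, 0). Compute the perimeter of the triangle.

108

|PQ| = √((40)² + (9)²) = √1681 = 41
|QR| = √((12)² + (-9)²) = √225 = 15
|RP| = √((-52)² + (0)²) = √2704 = 52
Perimeter = 41 + 15 + 52 = 108.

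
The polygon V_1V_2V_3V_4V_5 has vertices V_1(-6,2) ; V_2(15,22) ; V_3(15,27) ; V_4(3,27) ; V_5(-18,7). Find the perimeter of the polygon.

|V_1V_2| = √((21)² + (20)²) = √841 = 29
|V_2V_3| = √((0)² + (5)²) = √25 = 5
|V_3V_4| = √((-12)² + (0)²) = √144 = 12
|V_4V_5| = √((-21)² + (-20)²) = √841 = 29
|V_5V_1| = √((12)² + (-5)²) = √169 = 13
Perimeter = 29 + 5 + 12 + 29 + 13 = 88.

88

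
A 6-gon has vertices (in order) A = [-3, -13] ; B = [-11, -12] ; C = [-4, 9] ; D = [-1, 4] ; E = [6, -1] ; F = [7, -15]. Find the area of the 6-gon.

A→B: (-3)(-12) − (-11)(-13) = -107
B→C: (-11)(9) − (-4)(-12) = -147
C→D: (-4)(4) − (-1)(9) = -7
D→E: (-1)(-1) − (6)(4) = -23
E→F: (6)(-15) − (7)(-1) = -83
F→A: (7)(-13) − (-3)(-15) = -136
Σ = -503
Area = |Σ|/2 = 251.5.

251.5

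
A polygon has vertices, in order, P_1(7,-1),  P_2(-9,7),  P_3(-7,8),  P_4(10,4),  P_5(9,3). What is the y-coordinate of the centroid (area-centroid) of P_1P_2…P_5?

Apply the shoelace formula. First the cross-terms c_i = x_i·y_{i+1} − x_{i+1}·y_i:
  40, -23, -108, -6, -30  ⇒  2A = -127, A = -63.5.
Then Σ (y_i + y_{i+1})·c_i = -1503, so ȳ = -1503 / (6·(-63.5)) = 501/127.

501/127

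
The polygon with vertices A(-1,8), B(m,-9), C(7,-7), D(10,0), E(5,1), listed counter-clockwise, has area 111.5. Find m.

Write out the shoelace sum; only the two edges meeting at B involve m:
2·Area = [((-1)·(-9) − m·8) + (m·(-7) − 7·(-9))] + 121
       = -15·m + 193 = 223
⇒ m = -2.

-2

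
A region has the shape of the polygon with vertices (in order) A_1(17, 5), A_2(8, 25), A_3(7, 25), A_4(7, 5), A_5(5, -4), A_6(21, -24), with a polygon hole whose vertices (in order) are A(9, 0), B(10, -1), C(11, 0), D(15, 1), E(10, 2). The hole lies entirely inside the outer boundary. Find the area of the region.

339.5

Outer boundary:
A_1→A_2: (17)(25) − (8)(5) = 385
A_2→A_3: (8)(25) − (7)(25) = 25
A_3→A_4: (7)(5) − (7)(25) = -140
A_4→A_5: (7)(-4) − (5)(5) = -53
A_5→A_6: (5)(-24) − (21)(-4) = -36
A_6→A_1: (21)(5) − (17)(-24) = 513
Σ = 694
Area = |Σ|/2 = 347.
Hole:
Apply the shoelace (surveyor's) formula: 2A = Σ (x_i·y_{i+1} − x_{i+1}·y_i), indices taken mod 5.
Cross-terms: -9, 11, 11, 20, -18  ⇒  Σ = 15
Area = |Σ|/2 = 7.5.
Net area = 347 − 7.5 = 339.5.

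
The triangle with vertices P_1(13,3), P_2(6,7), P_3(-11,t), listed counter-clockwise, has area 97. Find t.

The doubled signed area Σ (x_i y_{i+1} − x_{i+1} y_i) is linear in t.
With t=0 it equals 117; the coefficient of t is -7 (from the two edges through P_3).
So -7·t + 117 = 2·97 = 194 ⇒ t = -11.

-11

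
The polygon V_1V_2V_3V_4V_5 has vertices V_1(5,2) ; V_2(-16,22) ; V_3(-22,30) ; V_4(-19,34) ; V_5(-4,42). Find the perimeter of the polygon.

|V_1V_2| = √((-21)² + (20)²) = √841 = 29
|V_2V_3| = √((-6)² + (8)²) = √100 = 10
|V_3V_4| = √((3)² + (4)²) = √25 = 5
|V_4V_5| = √((15)² + (8)²) = √289 = 17
|V_5V_1| = √((9)² + (-40)²) = √1681 = 41
Perimeter = 29 + 10 + 5 + 17 + 41 = 102.

102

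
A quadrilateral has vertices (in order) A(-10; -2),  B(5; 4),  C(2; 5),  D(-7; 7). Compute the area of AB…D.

60

Σ = (-30) + (17) + (49) + (84) = 120
Area = |Σ|/2 = 60.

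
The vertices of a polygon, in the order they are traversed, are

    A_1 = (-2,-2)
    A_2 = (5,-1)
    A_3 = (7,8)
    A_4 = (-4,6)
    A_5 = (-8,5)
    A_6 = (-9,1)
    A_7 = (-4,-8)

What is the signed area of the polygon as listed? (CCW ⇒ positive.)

Apply the shoelace (surveyor's) formula: 2A = Σ (x_i·y_{i+1} − x_{i+1}·y_i), indices taken mod 7.
Cross-terms: 12, 47, 74, 28, 37, 76, -8  ⇒  Σ = 266
Signed area = Σ/2 = 133 (positive ⇒ counter-clockwise traversal).

133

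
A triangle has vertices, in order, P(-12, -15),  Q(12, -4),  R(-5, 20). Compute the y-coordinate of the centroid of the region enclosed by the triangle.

Apply the surveyor's formula. First the cross-terms c_i = x_i·y_{i+1} − x_{i+1}·y_i:
  228, 220, 315  ⇒  2A = 763, A = 381.5.
Then Σ (y_i + y_{i+1})·c_i = 763, so ȳ = 763 / (6·381.5) = 1/3.

1/3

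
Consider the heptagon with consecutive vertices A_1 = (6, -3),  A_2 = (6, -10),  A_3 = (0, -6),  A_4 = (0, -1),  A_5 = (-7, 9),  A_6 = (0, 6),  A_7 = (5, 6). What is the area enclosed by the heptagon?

Apply Gauss's area formula: 2A = Σ (x_i·y_{i+1} − x_{i+1}·y_i), indices taken mod 7.
Cross-terms: -42, -36, 0, -7, -42, -30, -51  ⇒  Σ = -208
Area = |Σ|/2 = 104.

104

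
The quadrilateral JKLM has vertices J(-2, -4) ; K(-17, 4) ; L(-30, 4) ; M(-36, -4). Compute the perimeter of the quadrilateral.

74

|JK| = √((-15)² + (8)²) = √289 = 17
|KL| = √((-13)² + (0)²) = √169 = 13
|LM| = √((-6)² + (-8)²) = √100 = 10
|MJ| = √((34)² + (0)²) = √1156 = 34
Perimeter = 17 + 13 + 10 + 34 = 74.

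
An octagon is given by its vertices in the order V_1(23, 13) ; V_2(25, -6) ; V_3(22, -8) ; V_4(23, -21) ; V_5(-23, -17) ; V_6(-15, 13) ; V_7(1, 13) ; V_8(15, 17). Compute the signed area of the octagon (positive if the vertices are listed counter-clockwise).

Cross-terms: -463, -68, -278, -874, -554, -208, -178, -196  ⇒  Σ = -2819
Signed area = Σ/2 = -1409.5 (negative ⇒ clockwise traversal).

-1409.5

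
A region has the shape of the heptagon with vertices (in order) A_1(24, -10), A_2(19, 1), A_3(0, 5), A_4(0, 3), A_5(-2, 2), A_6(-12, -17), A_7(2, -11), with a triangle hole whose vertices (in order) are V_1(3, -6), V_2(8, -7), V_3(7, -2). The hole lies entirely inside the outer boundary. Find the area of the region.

Outer boundary:
Σ = (214) + (95) + (0) + (6) + (58) + (166) + (244) = 783
Area = |Σ|/2 = 391.5.
Hole:
Σ = (27) + (33) + (-36) = 24
Area = |Σ|/2 = 12.
Net area = 391.5 − 12 = 379.5.

379.5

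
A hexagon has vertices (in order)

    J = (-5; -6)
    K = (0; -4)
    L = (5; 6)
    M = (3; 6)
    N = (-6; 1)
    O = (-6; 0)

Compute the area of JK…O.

66.5

Σ = (20) + (20) + (12) + (39) + (6) + (36) = 133
Area = |Σ|/2 = 66.5.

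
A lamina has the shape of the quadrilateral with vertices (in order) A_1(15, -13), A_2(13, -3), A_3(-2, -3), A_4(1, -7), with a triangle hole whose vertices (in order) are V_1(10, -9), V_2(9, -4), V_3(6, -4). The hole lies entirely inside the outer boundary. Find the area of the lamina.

86.5

Outer boundary:
Σ = (124) + (-45) + (17) + (92) = 188
Area = |Σ|/2 = 94.
Hole:
Apply the shoelace formula: 2A = Σ (x_i·y_{i+1} − x_{i+1}·y_i), indices taken mod 3.
Σ = (41) + (-12) + (-14) = 15
Area = |Σ|/2 = 7.5.
Net area = 94 − 7.5 = 86.5.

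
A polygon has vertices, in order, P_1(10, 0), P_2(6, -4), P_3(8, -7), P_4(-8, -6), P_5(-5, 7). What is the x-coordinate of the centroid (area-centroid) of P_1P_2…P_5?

Apply Gauss's area formula. First the cross-terms c_i = x_i·y_{i+1} − x_{i+1}·y_i:
  -40, -10, -104, -86, -70  ⇒  2A = -310, A = -155.
Then Σ (x_i + x_{i+1})·c_i = -12, so x̄ = -12 / (6·(-155)) = 2/155.

2/155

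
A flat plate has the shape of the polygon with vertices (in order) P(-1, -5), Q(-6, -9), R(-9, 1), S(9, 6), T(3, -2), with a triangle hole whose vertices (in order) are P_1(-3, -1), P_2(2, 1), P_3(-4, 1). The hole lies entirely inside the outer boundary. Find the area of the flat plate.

Outer boundary:
Apply the surveyor's formula: 2A = Σ (x_i·y_{i+1} − x_{i+1}·y_i), indices taken mod 5.
Σ = (-21) + (-87) + (-63) + (-36) + (-17) = -224
Area = |Σ|/2 = 112.
Hole:
Σ = (-1) + (6) + (7) = 12
Area = |Σ|/2 = 6.
Net area = 112 − 6 = 106.

106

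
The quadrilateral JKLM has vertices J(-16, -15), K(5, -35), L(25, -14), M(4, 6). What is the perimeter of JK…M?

|JK| = √((21)² + (-20)²) = √841 = 29
|KL| = √((20)² + (21)²) = √841 = 29
|LM| = √((-21)² + (20)²) = √841 = 29
|MJ| = √((-20)² + (-21)²) = √841 = 29
Perimeter = 29 + 29 + 29 + 29 = 116.

116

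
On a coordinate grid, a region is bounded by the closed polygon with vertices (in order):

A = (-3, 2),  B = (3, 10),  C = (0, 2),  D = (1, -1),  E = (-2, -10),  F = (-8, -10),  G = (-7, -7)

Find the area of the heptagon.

Apply the shoelace (surveyor's) formula: 2A = Σ (x_i·y_{i+1} − x_{i+1}·y_i), indices taken mod 7.
Σ = (-36) + (6) + (-2) + (-12) + (-60) + (-14) + (-35) = -153
Area = |Σ|/2 = 76.5.

76.5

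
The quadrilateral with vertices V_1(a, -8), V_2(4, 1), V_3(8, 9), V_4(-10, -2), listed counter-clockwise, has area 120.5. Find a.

9

The doubled signed area Σ (x_i y_{i+1} − x_{i+1} y_i) is linear in a.
With a=0 it equals 214; the coefficient of a is 3 (from the two edges through V_1).
So 3·a + 214 = 2·120.5 = 241 ⇒ a = 9.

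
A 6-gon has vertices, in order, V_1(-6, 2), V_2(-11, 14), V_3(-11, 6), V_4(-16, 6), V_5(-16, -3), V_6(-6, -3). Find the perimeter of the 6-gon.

|V_1V_2| = √((-5)² + (12)²) = √169 = 13
|V_2V_3| = √((0)² + (-8)²) = √64 = 8
|V_3V_4| = √((-5)² + (0)²) = √25 = 5
|V_4V_5| = √((0)² + (-9)²) = √81 = 9
|V_5V_6| = √((10)² + (0)²) = √100 = 10
|V_6V_1| = √((0)² + (5)²) = √25 = 5
Perimeter = 13 + 8 + 5 + 9 + 10 + 5 = 50.

50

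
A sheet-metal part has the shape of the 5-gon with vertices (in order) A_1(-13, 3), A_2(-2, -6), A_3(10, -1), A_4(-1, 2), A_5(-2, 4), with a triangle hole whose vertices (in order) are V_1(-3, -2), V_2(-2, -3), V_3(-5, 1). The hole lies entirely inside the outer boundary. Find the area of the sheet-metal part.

Outer boundary:
Cross-terms: 84, 62, 19, 0, 46  ⇒  Σ = 211
Area = |Σ|/2 = 105.5.
Hole:
Apply the shoelace (surveyor's) formula: 2A = Σ (x_i·y_{i+1} − x_{i+1}·y_i), indices taken mod 3.
Σ = (5) + (-17) + (13) = 1
Area = |Σ|/2 = 0.5.
Net area = 105.5 − 0.5 = 105.

105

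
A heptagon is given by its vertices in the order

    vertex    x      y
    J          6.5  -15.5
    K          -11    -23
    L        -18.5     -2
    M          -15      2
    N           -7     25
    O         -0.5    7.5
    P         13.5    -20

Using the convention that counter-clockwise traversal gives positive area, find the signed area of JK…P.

Cross-terms: -320, -403.5, -67, -361, -40, -91.25, -79.25  ⇒  Σ = -1362
Signed area = Σ/2 = -681 (negative ⇒ clockwise traversal).

-681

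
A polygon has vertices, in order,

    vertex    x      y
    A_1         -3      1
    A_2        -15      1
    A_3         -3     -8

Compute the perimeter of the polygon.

|A_1A_2| = √((-12)² + (0)²) = √144 = 12
|A_2A_3| = √((12)² + (-9)²) = √225 = 15
|A_3A_1| = √((0)² + (9)²) = √81 = 9
Perimeter = 12 + 15 + 9 = 36.

36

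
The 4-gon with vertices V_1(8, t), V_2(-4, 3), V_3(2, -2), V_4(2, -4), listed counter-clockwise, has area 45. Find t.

6

The doubled signed area Σ (x_i y_{i+1} − x_{i+1} y_i) is linear in t.
With t=0 it equals 54; the coefficient of t is 6 (from the two edges through V_1).
So 6·t + 54 = 2·45 = 90 ⇒ t = 6.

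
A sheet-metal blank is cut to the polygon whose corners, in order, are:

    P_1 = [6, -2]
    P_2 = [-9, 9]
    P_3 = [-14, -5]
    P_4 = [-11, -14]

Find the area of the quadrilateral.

227

Apply the shoelace (surveyor's) formula: 2A = Σ (x_i·y_{i+1} − x_{i+1}·y_i), indices taken mod 4.
Σ = (36) + (171) + (141) + (106) = 454
Area = |Σ|/2 = 227.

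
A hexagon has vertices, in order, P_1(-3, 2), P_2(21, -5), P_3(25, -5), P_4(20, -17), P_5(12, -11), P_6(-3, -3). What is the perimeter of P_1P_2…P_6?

74

|P_1P_2| = √((24)² + (-7)²) = √625 = 25
|P_2P_3| = √((4)² + (0)²) = √16 = 4
|P_3P_4| = √((-5)² + (-12)²) = √169 = 13
|P_4P_5| = √((-8)² + (6)²) = √100 = 10
|P_5P_6| = √((-15)² + (8)²) = √289 = 17
|P_6P_1| = √((0)² + (5)²) = √25 = 5
Perimeter = 25 + 4 + 13 + 10 + 17 + 5 = 74.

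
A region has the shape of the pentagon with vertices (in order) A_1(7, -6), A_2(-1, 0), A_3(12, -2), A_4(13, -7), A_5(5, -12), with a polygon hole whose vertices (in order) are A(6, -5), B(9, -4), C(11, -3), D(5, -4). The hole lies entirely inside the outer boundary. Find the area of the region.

60.5

Outer boundary:
Cross-terms: -6, 2, -58, -121, 54  ⇒  Σ = -129
Area = |Σ|/2 = 64.5.
Hole:
Apply the surveyor's formula: 2A = Σ (x_i·y_{i+1} − x_{i+1}·y_i), indices taken mod 4.
Cross-terms: 21, 17, -29, -1  ⇒  Σ = 8
Area = |Σ|/2 = 4.
Net area = 64.5 − 4 = 60.5.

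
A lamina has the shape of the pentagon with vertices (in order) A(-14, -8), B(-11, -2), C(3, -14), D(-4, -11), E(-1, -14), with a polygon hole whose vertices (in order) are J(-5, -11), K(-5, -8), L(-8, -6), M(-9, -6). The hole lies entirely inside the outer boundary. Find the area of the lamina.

59

Outer boundary:
Apply Gauss's area formula: 2A = Σ (x_i·y_{i+1} − x_{i+1}·y_i), indices taken mod 5.
Σ = (-60) + (160) + (-89) + (45) + (-188) = -132
Area = |Σ|/2 = 66.
Hole:
Apply the shoelace formula: 2A = Σ (x_i·y_{i+1} − x_{i+1}·y_i), indices taken mod 4.
Σ = (-15) + (-34) + (-6) + (69) = 14
Area = |Σ|/2 = 7.
Net area = 66 − 7 = 59.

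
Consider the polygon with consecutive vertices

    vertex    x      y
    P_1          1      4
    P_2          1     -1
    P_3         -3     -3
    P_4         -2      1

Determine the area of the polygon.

Σ = (-5) + (-6) + (-9) + (-9) = -29
Area = |Σ|/2 = 14.5.

14.5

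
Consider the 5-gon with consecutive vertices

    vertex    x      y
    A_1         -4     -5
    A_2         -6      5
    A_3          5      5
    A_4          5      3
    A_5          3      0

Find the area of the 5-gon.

A_1→A_2: (-4)(5) − (-6)(-5) = -50
A_2→A_3: (-6)(5) − (5)(5) = -55
A_3→A_4: (5)(3) − (5)(5) = -10
A_4→A_5: (5)(0) − (3)(3) = -9
A_5→A_1: (3)(-5) − (-4)(0) = -15
Σ = -139
Area = |Σ|/2 = 69.5.

69.5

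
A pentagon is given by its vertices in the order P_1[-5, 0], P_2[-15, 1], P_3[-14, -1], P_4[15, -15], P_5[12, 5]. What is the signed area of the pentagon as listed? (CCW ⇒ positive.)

Apply the shoelace (surveyor's) formula: 2A = Σ (x_i·y_{i+1} − x_{i+1}·y_i), indices taken mod 5.
Cross-terms: -5, 29, 225, 255, 25  ⇒  Σ = 529
Signed area = Σ/2 = 264.5 (positive ⇒ counter-clockwise traversal).

264.5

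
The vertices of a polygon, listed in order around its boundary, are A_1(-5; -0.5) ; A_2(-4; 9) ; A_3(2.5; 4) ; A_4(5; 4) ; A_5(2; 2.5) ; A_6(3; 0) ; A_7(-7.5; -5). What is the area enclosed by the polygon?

Apply Gauss's area formula: 2A = Σ (x_i·y_{i+1} − x_{i+1}·y_i), indices taken mod 7.
Cross-terms: -47, -38.5, -10, 4.5, -7.5, -15, -21.25  ⇒  Σ = -134.75
Area = |Σ|/2 = 67.375.

67.375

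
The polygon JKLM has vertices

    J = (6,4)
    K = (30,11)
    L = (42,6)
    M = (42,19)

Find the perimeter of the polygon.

90

|JK| = √((24)² + (7)²) = √625 = 25
|KL| = √((12)² + (-5)²) = √169 = 13
|LM| = √((0)² + (13)²) = √169 = 13
|MJ| = √((-36)² + (-15)²) = √1521 = 39
Perimeter = 25 + 13 + 13 + 39 = 90.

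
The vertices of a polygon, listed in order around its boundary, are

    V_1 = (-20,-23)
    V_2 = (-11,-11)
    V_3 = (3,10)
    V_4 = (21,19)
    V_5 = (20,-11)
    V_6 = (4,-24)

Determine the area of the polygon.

941

Apply Gauss's area formula: 2A = Σ (x_i·y_{i+1} − x_{i+1}·y_i), indices taken mod 6.
Σ = (-33) + (-77) + (-153) + (-611) + (-436) + (-572) = -1882
Area = |Σ|/2 = 941.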